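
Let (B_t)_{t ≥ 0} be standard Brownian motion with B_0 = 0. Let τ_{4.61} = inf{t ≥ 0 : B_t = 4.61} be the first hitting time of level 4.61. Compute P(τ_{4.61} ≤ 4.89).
P(τ_{4.61} ≤ 4.89) = 2(1 − Φ(4.61/√4.89)) = 2(1 − Φ(2.0847)) ≈ 0.0371

By the reflection principle for standard BM, P(τ_b ≤ t) = 2 · P(B_t ≥ b). Since B_t ~ N(0, t), P(B_t ≥ 4.61) = 1 − Φ(4.61/√t) = 1 − Φ(4.61/√4.89) = 1 − Φ(2.0847) ≈ 0.01855. Doubling: P(τ_{4.61} ≤ 4.89) ≈ 2 · 0.01855 = 0.03710 ≈ 0.0371.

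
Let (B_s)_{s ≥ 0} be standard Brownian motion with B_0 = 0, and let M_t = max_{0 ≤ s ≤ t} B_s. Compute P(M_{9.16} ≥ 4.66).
P(M_{9.16} ≥ 4.66) = 2·P(B_{9.16} ≥ 4.66) = 2(1 − Φ(4.66/√9.16)) ≈ 0.1236

By the reflection principle for Brownian motion, P(M_t ≥ a) = 2 · P(B_t ≥ a) for a ≥ 0. Since B_t ~ N(0, t), P(B_t ≥ 4.66) = 1 − Φ(4.66/√t) = 1 − Φ(4.66/√9.16) = 1 − Φ(1.5397). So
  P(M_{9.16} ≥ 4.66) = 2(1 − Φ(1.5397)) ≈ 0.1236.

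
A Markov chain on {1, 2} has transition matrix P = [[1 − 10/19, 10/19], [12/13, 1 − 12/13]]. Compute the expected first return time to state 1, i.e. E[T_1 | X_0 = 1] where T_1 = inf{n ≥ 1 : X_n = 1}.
E[T_1 | X_0 = 1] = 1/π_1 = 179/114

For an irreducible recurrent Markov chain with stationary distribution π, E[T_i | X_0 = i] = 1/π_i (Kac's formula). Here π_1 = (12/13)/(10/19 + 12/13) = (12/13)/(358/247) = 114/179, so E[T_1 | X_0 = 1] = 1/π_1 = (10/19 + 12/13)/(12/13) = (358/247)/(12/13) = 179/114.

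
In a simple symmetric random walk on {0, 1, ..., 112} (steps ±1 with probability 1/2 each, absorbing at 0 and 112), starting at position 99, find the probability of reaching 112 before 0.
P(hit 112 before 0) = 99/112

Let u_k = P(hit 112 before 0 | start at k). Then u_0 = 0, u_112 = 1, and u_k = u_{k-1}/2 + u_{k+1}/2 for 1 ≤ k ≤ 111. This harmonic recurrence is solved by u_k = k/112, giving u_99 = 99/112.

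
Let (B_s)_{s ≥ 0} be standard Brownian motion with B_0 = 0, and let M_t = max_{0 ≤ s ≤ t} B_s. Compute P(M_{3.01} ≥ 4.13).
P(M_{3.01} ≥ 4.13) = 2·P(B_{3.01} ≥ 4.13) = 2(1 − Φ(4.13/√3.01)) ≈ 0.0173

By the reflection principle for Brownian motion, P(M_t ≥ a) = 2 · P(B_t ≥ a) for a ≥ 0. Since B_t ~ N(0, t), P(B_t ≥ 4.13) = 1 − Φ(4.13/√t) = 1 − Φ(4.13/√3.01) = 1 − Φ(2.3805). So
  P(M_{3.01} ≥ 4.13) = 2(1 − Φ(2.3805)) ≈ 0.0173.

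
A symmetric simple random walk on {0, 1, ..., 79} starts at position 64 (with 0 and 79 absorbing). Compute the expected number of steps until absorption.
E[τ | X_0 = 64] = 960

Let v_k = E[τ | X_0 = k]. Boundary: v_0 = v_79 = 0. Recurrence: v_k = 1 + (v_{k-1} + v_{k+1})/2 for 1 ≤ k ≤ 78. The particular solution to v_k − (v_{k-1} + v_{k+1})/2 = 1 is v_k = −k^2. Adding homogeneous solution A + B k and matching boundaries gives v_k = k (79 − k). Substituting k = 64: v_64 = 64 · 15 = 960.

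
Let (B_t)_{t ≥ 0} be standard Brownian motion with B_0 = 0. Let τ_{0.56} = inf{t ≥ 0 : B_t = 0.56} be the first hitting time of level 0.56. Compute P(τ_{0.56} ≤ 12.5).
P(τ_{0.56} ≤ 12.5) = 2(1 − Φ(0.56/√12.5)) = 2(1 − Φ(0.1584)) ≈ 0.8741

By the reflection principle for standard BM, P(τ_b ≤ t) = 2 · P(B_t ≥ b). Since B_t ~ N(0, t), P(B_t ≥ 0.56) = 1 − Φ(0.56/√t) = 1 − Φ(0.56/√12.5) = 1 − Φ(0.1584) ≈ 0.43707. Doubling: P(τ_{0.56} ≤ 12.5) ≈ 2 · 0.43707 = 0.87414 ≈ 0.8741.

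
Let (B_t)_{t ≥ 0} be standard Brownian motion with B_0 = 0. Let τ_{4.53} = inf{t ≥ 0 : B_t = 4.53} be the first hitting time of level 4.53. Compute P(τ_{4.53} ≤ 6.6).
P(τ_{4.53} ≤ 6.6) = 2(1 − Φ(4.53/√6.6)) = 2(1 − Φ(1.7633)) ≈ 0.0778

By the reflection principle for standard BM, P(τ_b ≤ t) = 2 · P(B_t ≥ b). Since B_t ~ N(0, t), P(B_t ≥ 4.53) = 1 − Φ(4.53/√t) = 1 − Φ(4.53/√6.6) = 1 − Φ(1.7633) ≈ 0.03892. Doubling: P(τ_{4.53} ≤ 6.6) ≈ 2 · 0.03892 = 0.07784 ≈ 0.0778.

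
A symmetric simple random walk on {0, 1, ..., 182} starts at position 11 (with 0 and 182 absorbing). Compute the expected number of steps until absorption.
E[τ | X_0 = 11] = 1881

Let v_k = E[τ | X_0 = k]. Boundary: v_0 = v_182 = 0. Recurrence: v_k = 1 + (v_{k-1} + v_{k+1})/2 for 1 ≤ k ≤ 181. The particular solution to v_k − (v_{k-1} + v_{k+1})/2 = 1 is v_k = −k^2. Adding homogeneous solution A + B k and matching boundaries gives v_k = k (182 − k). Substituting k = 11: v_11 = 11 · 171 = 1881.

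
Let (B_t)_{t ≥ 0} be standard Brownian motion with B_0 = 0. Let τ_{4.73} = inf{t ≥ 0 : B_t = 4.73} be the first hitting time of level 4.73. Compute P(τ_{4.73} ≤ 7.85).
P(τ_{4.73} ≤ 7.85) = 2(1 − Φ(4.73/√7.85)) = 2(1 − Φ(1.6882)) ≈ 0.0914

By the reflection principle for standard BM, P(τ_b ≤ t) = 2 · P(B_t ≥ b). Since B_t ~ N(0, t), P(B_t ≥ 4.73) = 1 − Φ(4.73/√t) = 1 − Φ(4.73/√7.85) = 1 − Φ(1.6882) ≈ 0.04569. Doubling: P(τ_{4.73} ≤ 7.85) ≈ 2 · 0.04569 = 0.09138 ≈ 0.0914.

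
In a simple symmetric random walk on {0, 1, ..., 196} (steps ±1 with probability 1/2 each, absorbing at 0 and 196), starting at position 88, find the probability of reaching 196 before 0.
P(hit 196 before 0) = 88/196 = 22/49

Let u_k = P(hit 196 before 0 | start at k). Then u_0 = 0, u_196 = 1, and u_k = u_{k-1}/2 + u_{k+1}/2 for 1 ≤ k ≤ 195. This harmonic recurrence is solved by u_k = k/196, giving u_88 = 88/196 = 22/49.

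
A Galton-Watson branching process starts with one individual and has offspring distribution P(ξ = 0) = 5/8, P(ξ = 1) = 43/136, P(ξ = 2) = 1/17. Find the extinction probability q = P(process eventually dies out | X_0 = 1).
q = 1

Mean offspring μ = 0·5/8 + 1·43/136 + 2·1/17 = 59/136 ≤ 1. For μ ≤ 1 with offspring not concentrated at 1, the Galton-Watson process goes extinct almost surely, so q = 1.
(Algebraic check: The pgf is f(s) = 5/8 + 43/136·s + 1/17·s². The extinction probability q is the smallest fixed point of f in [0, 1]. Setting s = f(s):
  1/17·s² + (43/136 − 1)·s + 5/8 = 0
  1/17·s² − (5/8 + 1/17)·s + 5/8 = 0
which factors as (s − 1)·(1/17·s − 5/8) = 0, giving roots s = 1 and s = (5/8)/(1/17) = 85/8. Since 85/8 ≥ 1, the smallest root in [0, 1] is s = 1.)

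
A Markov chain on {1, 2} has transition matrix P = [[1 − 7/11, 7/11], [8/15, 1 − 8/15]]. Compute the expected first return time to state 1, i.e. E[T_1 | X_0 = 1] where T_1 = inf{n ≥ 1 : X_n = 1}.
E[T_1 | X_0 = 1] = 1/π_1 = 193/88

For an irreducible recurrent Markov chain with stationary distribution π, E[T_i | X_0 = i] = 1/π_i (Kac's formula). Here π_1 = (8/15)/(7/11 + 8/15) = (8/15)/(193/165) = 88/193, so E[T_1 | X_0 = 1] = 1/π_1 = (7/11 + 8/15)/(8/15) = (193/165)/(8/15) = 193/88.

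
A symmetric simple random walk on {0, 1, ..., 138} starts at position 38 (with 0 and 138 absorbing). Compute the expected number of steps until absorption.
E[τ | X_0 = 38] = 3800

Let v_k = E[τ | X_0 = k]. Boundary: v_0 = v_138 = 0. Recurrence: v_k = 1 + (v_{k-1} + v_{k+1})/2 for 1 ≤ k ≤ 137. The particular solution to v_k − (v_{k-1} + v_{k+1})/2 = 1 is v_k = −k^2. Adding homogeneous solution A + B k and matching boundaries gives v_k = k (138 − k). Substituting k = 38: v_38 = 38 · 100 = 3800.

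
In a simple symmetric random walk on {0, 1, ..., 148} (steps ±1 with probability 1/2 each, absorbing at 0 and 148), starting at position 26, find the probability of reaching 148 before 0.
P(hit 148 before 0) = 26/148 = 13/74

Let u_k = P(hit 148 before 0 | start at k). Then u_0 = 0, u_148 = 1, and u_k = u_{k-1}/2 + u_{k+1}/2 for 1 ≤ k ≤ 147. This harmonic recurrence is solved by u_k = k/148, giving u_26 = 26/148 = 13/74.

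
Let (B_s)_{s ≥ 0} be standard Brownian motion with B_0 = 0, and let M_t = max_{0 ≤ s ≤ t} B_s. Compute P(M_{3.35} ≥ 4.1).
P(M_{3.35} ≥ 4.1) = 2·P(B_{3.35} ≥ 4.1) = 2(1 − Φ(4.1/√3.35)) ≈ 0.0251

By the reflection principle for Brownian motion, P(M_t ≥ a) = 2 · P(B_t ≥ a) for a ≥ 0. Since B_t ~ N(0, t), P(B_t ≥ 4.1) = 1 − Φ(4.1/√t) = 1 − Φ(4.1/√3.35) = 1 − Φ(2.2401). So
  P(M_{3.35} ≥ 4.1) = 2(1 − Φ(2.2401)) ≈ 0.0251.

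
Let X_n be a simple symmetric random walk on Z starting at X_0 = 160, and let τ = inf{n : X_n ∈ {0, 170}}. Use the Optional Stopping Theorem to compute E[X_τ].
E[X_τ] = 160

X_n is a martingale and τ is a bounded-mean stopping time (indeed τ is finite a.s. with bounded expectation since the walk is in a bounded region). By the OST, E[X_τ] = E[X_0] = 160. Equivalently: E[X_τ] = 170 · P(hit 170 first) + 0 · P(hit 0 first) = 170 · (160/170) = 160.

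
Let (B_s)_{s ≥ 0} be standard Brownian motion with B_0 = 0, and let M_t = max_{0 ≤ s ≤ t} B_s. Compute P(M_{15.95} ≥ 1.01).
P(M_{15.95} ≥ 1.01) = 2·P(B_{15.95} ≥ 1.01) = 2(1 − Φ(1.01/√15.95)) ≈ 0.8003

By the reflection principle for Brownian motion, P(M_t ≥ a) = 2 · P(B_t ≥ a) for a ≥ 0. Since B_t ~ N(0, t), P(B_t ≥ 1.01) = 1 − Φ(1.01/√t) = 1 − Φ(1.01/√15.95) = 1 − Φ(0.2529). So
  P(M_{15.95} ≥ 1.01) = 2(1 − Φ(0.2529)) ≈ 0.8003.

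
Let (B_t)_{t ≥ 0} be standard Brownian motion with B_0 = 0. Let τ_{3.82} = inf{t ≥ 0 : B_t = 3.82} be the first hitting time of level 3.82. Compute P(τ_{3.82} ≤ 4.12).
P(τ_{3.82} ≤ 4.12) = 2(1 − Φ(3.82/√4.12)) = 2(1 − Φ(1.8820)) ≈ 0.0598

By the reflection principle for standard BM, P(τ_b ≤ t) = 2 · P(B_t ≥ b). Since B_t ~ N(0, t), P(B_t ≥ 3.82) = 1 − Φ(3.82/√t) = 1 − Φ(3.82/√4.12) = 1 − Φ(1.8820) ≈ 0.02992. Doubling: P(τ_{3.82} ≤ 4.12) ≈ 2 · 0.02992 = 0.05984 ≈ 0.0598.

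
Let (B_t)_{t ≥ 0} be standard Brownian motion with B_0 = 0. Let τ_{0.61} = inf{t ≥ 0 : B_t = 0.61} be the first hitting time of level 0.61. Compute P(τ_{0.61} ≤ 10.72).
P(τ_{0.61} ≤ 10.72) = 2(1 − Φ(0.61/√10.72)) = 2(1 − Φ(0.1863)) ≈ 0.8522

By the reflection principle for standard BM, P(τ_b ≤ t) = 2 · P(B_t ≥ b). Since B_t ~ N(0, t), P(B_t ≥ 0.61) = 1 − Φ(0.61/√t) = 1 − Φ(0.61/√10.72) = 1 − Φ(0.1863) ≈ 0.42610. Doubling: P(τ_{0.61} ≤ 10.72) ≈ 2 · 0.42610 = 0.85220 ≈ 0.8522.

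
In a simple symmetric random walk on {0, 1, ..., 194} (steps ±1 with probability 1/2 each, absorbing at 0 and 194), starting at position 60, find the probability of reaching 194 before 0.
P(hit 194 before 0) = 60/194 = 30/97

Let u_k = P(hit 194 before 0 | start at k). Then u_0 = 0, u_194 = 1, and u_k = u_{k-1}/2 + u_{k+1}/2 for 1 ≤ k ≤ 193. This harmonic recurrence is solved by u_k = k/194, giving u_60 = 60/194 = 30/97.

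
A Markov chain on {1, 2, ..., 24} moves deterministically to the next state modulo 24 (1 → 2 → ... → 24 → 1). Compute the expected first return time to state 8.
E[T_8 | X_0 = 8] = 24

The chain cycles deterministically, so starting at state 8 it returns in exactly 24 steps. Equivalently, the stationary distribution is uniform π_j = 1/24 for every state j, so by Kac's formula E[T_8] = 1/π_8 = 24.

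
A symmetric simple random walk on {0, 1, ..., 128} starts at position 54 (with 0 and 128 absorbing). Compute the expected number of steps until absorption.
E[τ | X_0 = 54] = 3996

Let v_k = E[τ | X_0 = k]. Boundary: v_0 = v_128 = 0. Recurrence: v_k = 1 + (v_{k-1} + v_{k+1})/2 for 1 ≤ k ≤ 127. The particular solution to v_k − (v_{k-1} + v_{k+1})/2 = 1 is v_k = −k^2. Adding homogeneous solution A + B k and matching boundaries gives v_k = k (128 − k). Substituting k = 54: v_54 = 54 · 74 = 3996.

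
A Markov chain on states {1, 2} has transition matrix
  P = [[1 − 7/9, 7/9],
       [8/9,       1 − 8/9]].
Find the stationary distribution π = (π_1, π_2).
π_1 = 8/15, π_2 = 7/15

Solve πP = π with π_1 + π_2 = 1. From πP = π: π_1 · (1 − 7/9) + π_2 · 8/9 = π_1 ⇒ π_2 · 8/9 = π_1 · 7/9 ⇒ π_2/π_1 = (7/9)/(8/9) = 7/8. Together with π_1 + π_2 = 1:
  π_1 = (8/9)/(7/9 + 8/9) = (8/9)/(5/3) = 8/15,
  π_2 = (7/9)/(7/9 + 8/9) = (7/9)/(5/3) = 7/15.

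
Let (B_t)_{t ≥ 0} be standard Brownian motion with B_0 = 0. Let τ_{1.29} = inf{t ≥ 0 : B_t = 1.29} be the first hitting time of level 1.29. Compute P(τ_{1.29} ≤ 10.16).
P(τ_{1.29} ≤ 10.16) = 2(1 − Φ(1.29/√10.16)) = 2(1 − Φ(0.4047)) ≈ 0.6857

By the reflection principle for standard BM, P(τ_b ≤ t) = 2 · P(B_t ≥ b). Since B_t ~ N(0, t), P(B_t ≥ 1.29) = 1 − Φ(1.29/√t) = 1 − Φ(1.29/√10.16) = 1 − Φ(0.4047) ≈ 0.34285. Doubling: P(τ_{1.29} ≤ 10.16) ≈ 2 · 0.34285 = 0.68570 ≈ 0.6857.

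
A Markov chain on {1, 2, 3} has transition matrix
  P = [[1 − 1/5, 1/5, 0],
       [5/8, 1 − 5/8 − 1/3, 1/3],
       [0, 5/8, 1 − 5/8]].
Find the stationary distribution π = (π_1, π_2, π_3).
π = (375/559, 120/559, 64/559)

This is a birth-death chain on three states, which satisfies detailed balance: π_1 · P_{12} = π_2 · P_{21} and π_2 · P_{23} = π_3 · P_{32}.
From π_1 · 1/5 = π_2 · 5/8: π_2/π_1 = (1/5)/(5/8) = 8/25.
From π_2 · 1/3 = π_3 · 5/8: π_3/π_2 = (1/3)/(5/8) = 8/15.
Take π_1 proportional to 1; then unnormalized π = (1, 8/25, 64/375). Normalize by dividing by the sum 559/375:
  π = (375/559, 120/559, 64/559).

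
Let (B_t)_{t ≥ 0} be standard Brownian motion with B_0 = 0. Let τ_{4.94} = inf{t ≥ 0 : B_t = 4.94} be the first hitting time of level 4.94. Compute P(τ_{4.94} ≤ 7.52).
P(τ_{4.94} ≤ 7.52) = 2(1 − Φ(4.94/√7.52)) = 2(1 − Φ(1.8014)) ≈ 0.0716

By the reflection principle for standard BM, P(τ_b ≤ t) = 2 · P(B_t ≥ b). Since B_t ~ N(0, t), P(B_t ≥ 4.94) = 1 − Φ(4.94/√t) = 1 − Φ(4.94/√7.52) = 1 − Φ(1.8014) ≈ 0.03582. Doubling: P(τ_{4.94} ≤ 7.52) ≈ 2 · 0.03582 = 0.07164 ≈ 0.0716.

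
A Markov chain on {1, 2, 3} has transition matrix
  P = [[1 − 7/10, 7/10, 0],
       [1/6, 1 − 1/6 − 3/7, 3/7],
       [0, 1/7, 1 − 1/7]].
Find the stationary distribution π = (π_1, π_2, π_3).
π = (5/89, 21/89, 63/89)

This is a birth-death chain on three states, which satisfies detailed balance: π_1 · P_{12} = π_2 · P_{21} and π_2 · P_{23} = π_3 · P_{32}.
From π_1 · 7/10 = π_2 · 1/6: π_2/π_1 = (7/10)/(1/6) = 21/5.
From π_2 · 3/7 = π_3 · 1/7: π_3/π_2 = (3/7)/(1/7) = 3.
Take π_1 proportional to 1; then unnormalized π = (1, 21/5, 63/5). Normalize by dividing by the sum 89/5:
  π = (5/89, 21/89, 63/89).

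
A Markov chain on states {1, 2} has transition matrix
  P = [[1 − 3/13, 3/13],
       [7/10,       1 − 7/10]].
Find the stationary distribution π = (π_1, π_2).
π_1 = 91/121, π_2 = 30/121

Solve πP = π with π_1 + π_2 = 1. From πP = π: π_1 · (1 − 3/13) + π_2 · 7/10 = π_1 ⇒ π_2 · 7/10 = π_1 · 3/13 ⇒ π_2/π_1 = (3/13)/(7/10) = 30/91. Together with π_1 + π_2 = 1:
  π_1 = (7/10)/(3/13 + 7/10) = (7/10)/(121/130) = 91/121,
  π_2 = (3/13)/(3/13 + 7/10) = (3/13)/(121/130) = 30/121.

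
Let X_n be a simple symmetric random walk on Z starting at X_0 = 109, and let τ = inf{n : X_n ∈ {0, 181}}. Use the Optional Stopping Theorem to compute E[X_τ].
E[X_τ] = 109

X_n is a martingale and τ is a bounded-mean stopping time (indeed τ is finite a.s. with bounded expectation since the walk is in a bounded region). By the OST, E[X_τ] = E[X_0] = 109. Equivalently: E[X_τ] = 181 · P(hit 181 first) + 0 · P(hit 0 first) = 181 · (109/181) = 109.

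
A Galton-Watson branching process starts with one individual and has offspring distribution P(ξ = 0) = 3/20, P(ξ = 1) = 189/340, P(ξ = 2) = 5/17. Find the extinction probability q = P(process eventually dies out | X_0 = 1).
q = 51/100

The pgf is f(s) = 3/20 + 189/340·s + 5/17·s². The extinction probability q is the smallest fixed point of f in [0, 1]. Setting s = f(s):
  5/17·s² + (189/340 − 1)·s + 3/20 = 0
  5/17·s² − (3/20 + 5/17)·s + 3/20 = 0
which factors as (s − 1)·(5/17·s − 3/20) = 0, giving roots s = 1 and s = (3/20)/(5/17) = 51/100.
Mean offspring μ = 189/340 + 2·5/17 = 389/340 > 1 (supercritical), so q < 1. The extinction probability is the smaller root: q = (3/20)/(5/17) = 51/100.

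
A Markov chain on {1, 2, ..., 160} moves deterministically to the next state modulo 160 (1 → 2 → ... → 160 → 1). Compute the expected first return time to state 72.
E[T_72 | X_0 = 72] = 160

The chain cycles deterministically, so starting at state 72 it returns in exactly 160 steps. Equivalently, the stationary distribution is uniform π_j = 1/160 for every state j, so by Kac's formula E[T_72] = 1/π_72 = 160.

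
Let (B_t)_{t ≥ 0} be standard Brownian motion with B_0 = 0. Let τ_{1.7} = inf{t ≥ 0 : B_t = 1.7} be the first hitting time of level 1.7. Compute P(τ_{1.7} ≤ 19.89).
P(τ_{1.7} ≤ 19.89) = 2(1 − Φ(1.7/√19.89)) = 2(1 − Φ(0.3812)) ≈ 0.7031

By the reflection principle for standard BM, P(τ_b ≤ t) = 2 · P(B_t ≥ b). Since B_t ~ N(0, t), P(B_t ≥ 1.7) = 1 − Φ(1.7/√t) = 1 − Φ(1.7/√19.89) = 1 − Φ(0.3812) ≈ 0.35153. Doubling: P(τ_{1.7} ≤ 19.89) ≈ 2 · 0.35153 = 0.70306 ≈ 0.7031.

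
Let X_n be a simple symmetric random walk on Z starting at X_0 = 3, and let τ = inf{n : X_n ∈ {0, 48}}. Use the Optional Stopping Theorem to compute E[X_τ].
E[X_τ] = 3

X_n is a martingale and τ is a bounded-mean stopping time (indeed τ is finite a.s. with bounded expectation since the walk is in a bounded region). By the OST, E[X_τ] = E[X_0] = 3. Equivalently: E[X_τ] = 48 · P(hit 48 first) + 0 · P(hit 0 first) = 48 · (3/48) = 3.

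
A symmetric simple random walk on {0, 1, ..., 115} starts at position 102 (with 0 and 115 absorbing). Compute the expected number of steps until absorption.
E[τ | X_0 = 102] = 1326

Let v_k = E[τ | X_0 = k]. Boundary: v_0 = v_115 = 0. Recurrence: v_k = 1 + (v_{k-1} + v_{k+1})/2 for 1 ≤ k ≤ 114. The particular solution to v_k − (v_{k-1} + v_{k+1})/2 = 1 is v_k = −k^2. Adding homogeneous solution A + B k and matching boundaries gives v_k = k (115 − k). Substituting k = 102: v_102 = 102 · 13 = 1326.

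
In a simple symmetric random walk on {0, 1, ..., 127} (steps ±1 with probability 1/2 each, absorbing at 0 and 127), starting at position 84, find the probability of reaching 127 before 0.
P(hit 127 before 0) = 84/127

Let u_k = P(hit 127 before 0 | start at k). Then u_0 = 0, u_127 = 1, and u_k = u_{k-1}/2 + u_{k+1}/2 for 1 ≤ k ≤ 126. This harmonic recurrence is solved by u_k = k/127, giving u_84 = 84/127.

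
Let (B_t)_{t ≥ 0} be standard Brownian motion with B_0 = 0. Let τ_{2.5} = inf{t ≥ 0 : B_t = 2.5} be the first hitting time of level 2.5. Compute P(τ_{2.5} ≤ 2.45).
P(τ_{2.5} ≤ 2.45) = 2(1 − Φ(2.5/√2.45)) = 2(1 − Φ(1.5972)) ≈ 0.1102

By the reflection principle for standard BM, P(τ_b ≤ t) = 2 · P(B_t ≥ b). Since B_t ~ N(0, t), P(B_t ≥ 2.5) = 1 − Φ(2.5/√t) = 1 − Φ(2.5/√2.45) = 1 − Φ(1.5972) ≈ 0.05511. Doubling: P(τ_{2.5} ≤ 2.45) ≈ 2 · 0.05511 = 0.11022 ≈ 0.1102.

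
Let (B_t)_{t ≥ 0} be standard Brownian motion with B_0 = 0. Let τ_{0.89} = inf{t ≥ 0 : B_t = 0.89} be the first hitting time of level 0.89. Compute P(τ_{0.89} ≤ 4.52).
P(τ_{0.89} ≤ 4.52) = 2(1 − Φ(0.89/√4.52)) = 2(1 − Φ(0.4186)) ≈ 0.6755

By the reflection principle for standard BM, P(τ_b ≤ t) = 2 · P(B_t ≥ b). Since B_t ~ N(0, t), P(B_t ≥ 0.89) = 1 − Φ(0.89/√t) = 1 − Φ(0.89/√4.52) = 1 − Φ(0.4186) ≈ 0.33775. Doubling: P(τ_{0.89} ≤ 4.52) ≈ 2 · 0.33775 = 0.67550 ≈ 0.6755.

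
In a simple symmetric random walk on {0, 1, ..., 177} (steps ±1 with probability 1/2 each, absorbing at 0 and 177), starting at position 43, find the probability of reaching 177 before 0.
P(hit 177 before 0) = 43/177

Let u_k = P(hit 177 before 0 | start at k). Then u_0 = 0, u_177 = 1, and u_k = u_{k-1}/2 + u_{k+1}/2 for 1 ≤ k ≤ 176. This harmonic recurrence is solved by u_k = k/177, giving u_43 = 43/177.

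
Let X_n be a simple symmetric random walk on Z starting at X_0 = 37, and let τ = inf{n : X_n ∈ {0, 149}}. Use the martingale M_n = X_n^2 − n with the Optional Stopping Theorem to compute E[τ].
E[τ] = 4144

M_n = X_n^2 − n is a martingale (since E[X_{n+1}^2 | F_n] = X_n^2 + 1). By OST (τ has finite mean in a bounded region), E[M_τ] = E[M_0] = X_0^2 − 0 = 37^2 = 1369. Also E[M_τ] = E[X_τ^2] − E[τ]. The walk exits at 0 or 149, with P(hit 149 first) = 37/149, so E[X_τ^2] = 149^2 · 37/149 + 0 = 5513. Thus E[τ] = E[X_τ^2] − E[M_τ] = 5513 − 1369 = 4144 = 37(149 − 37) = 4144.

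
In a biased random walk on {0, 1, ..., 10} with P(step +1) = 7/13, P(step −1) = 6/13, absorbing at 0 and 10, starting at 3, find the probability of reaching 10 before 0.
P(hit 10 before 0) = (1 − (6/7)^3) / (1 − (6/7)^10) = 104589961/222009073

Let u_k denote P(reach 10 before 0 | start at k). Boundary: u_0 = 0, u_10 = 1. Recurrence: u_k = 7/13·u_{k+1} + 6/13·u_{k-1} for 1 ≤ k ≤ 9. Try u_k = A + B·r^k with r = q/p = (6/13)/(7/13) = 6/7. Substitution satisfies the recurrence; boundary conditions give:
  u_k = (1 − r^k) / (1 − r^N) = (1 − (6/7)^3) / (1 − (6/7)^10) = 104589961/222009073.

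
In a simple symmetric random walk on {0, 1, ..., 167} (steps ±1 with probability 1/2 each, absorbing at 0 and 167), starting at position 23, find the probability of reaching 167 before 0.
P(hit 167 before 0) = 23/167

Let u_k = P(hit 167 before 0 | start at k). Then u_0 = 0, u_167 = 1, and u_k = u_{k-1}/2 + u_{k+1}/2 for 1 ≤ k ≤ 166. This harmonic recurrence is solved by u_k = k/167, giving u_23 = 23/167.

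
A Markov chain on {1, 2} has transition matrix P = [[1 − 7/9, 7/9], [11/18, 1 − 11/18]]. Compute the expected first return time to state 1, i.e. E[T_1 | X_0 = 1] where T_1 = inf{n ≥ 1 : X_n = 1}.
E[T_1 | X_0 = 1] = 1/π_1 = 25/11

For an irreducible recurrent Markov chain with stationary distribution π, E[T_i | X_0 = i] = 1/π_i (Kac's formula). Here π_1 = (11/18)/(7/9 + 11/18) = (11/18)/(25/18) = 11/25, so E[T_1 | X_0 = 1] = 1/π_1 = (7/9 + 11/18)/(11/18) = (25/18)/(11/18) = 25/11.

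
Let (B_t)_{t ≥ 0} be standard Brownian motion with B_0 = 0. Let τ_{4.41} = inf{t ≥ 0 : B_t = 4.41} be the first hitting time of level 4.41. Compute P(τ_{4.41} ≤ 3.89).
P(τ_{4.41} ≤ 3.89) = 2(1 − Φ(4.41/√3.89)) = 2(1 − Φ(2.2360)) ≈ 0.0254

By the reflection principle for standard BM, P(τ_b ≤ t) = 2 · P(B_t ≥ b). Since B_t ~ N(0, t), P(B_t ≥ 4.41) = 1 − Φ(4.41/√t) = 1 − Φ(4.41/√3.89) = 1 − Φ(2.2360) ≈ 0.01268. Doubling: P(τ_{4.41} ≤ 3.89) ≈ 2 · 0.01268 = 0.02536 ≈ 0.0254.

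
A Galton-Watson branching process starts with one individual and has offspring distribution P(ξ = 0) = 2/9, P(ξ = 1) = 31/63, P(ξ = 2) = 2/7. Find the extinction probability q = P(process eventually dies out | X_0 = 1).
q = 7/9

The pgf is f(s) = 2/9 + 31/63·s + 2/7·s². The extinction probability q is the smallest fixed point of f in [0, 1]. Setting s = f(s):
  2/7·s² + (31/63 − 1)·s + 2/9 = 0
  2/7·s² − (2/9 + 2/7)·s + 2/9 = 0
which factors as (s − 1)·(2/7·s − 2/9) = 0, giving roots s = 1 and s = (2/9)/(2/7) = 7/9.
Mean offspring μ = 31/63 + 2·2/7 = 67/63 > 1 (supercritical), so q < 1. The extinction probability is the smaller root: q = (2/9)/(2/7) = 7/9.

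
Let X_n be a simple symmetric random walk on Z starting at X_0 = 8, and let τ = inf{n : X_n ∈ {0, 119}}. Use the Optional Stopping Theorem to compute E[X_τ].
E[X_τ] = 8

X_n is a martingale and τ is a bounded-mean stopping time (indeed τ is finite a.s. with bounded expectation since the walk is in a bounded region). By the OST, E[X_τ] = E[X_0] = 8. Equivalently: E[X_τ] = 119 · P(hit 119 first) + 0 · P(hit 0 first) = 119 · (8/119) = 8.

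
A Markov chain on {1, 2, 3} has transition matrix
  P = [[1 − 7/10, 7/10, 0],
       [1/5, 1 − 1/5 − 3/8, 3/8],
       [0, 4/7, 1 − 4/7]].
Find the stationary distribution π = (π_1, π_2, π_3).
π = (64/435, 224/435, 49/145)

This is a birth-death chain on three states, which satisfies detailed balance: π_1 · P_{12} = π_2 · P_{21} and π_2 · P_{23} = π_3 · P_{32}.
From π_1 · 7/10 = π_2 · 1/5: π_2/π_1 = (7/10)/(1/5) = 7/2.
From π_2 · 3/8 = π_3 · 4/7: π_3/π_2 = (3/8)/(4/7) = 21/32.
Take π_1 proportional to 1; then unnormalized π = (1, 7/2, 147/64). Normalize by dividing by the sum 435/64:
  π = (64/435, 224/435, 49/145).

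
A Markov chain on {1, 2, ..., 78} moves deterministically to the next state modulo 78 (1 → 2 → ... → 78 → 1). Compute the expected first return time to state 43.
E[T_43 | X_0 = 43] = 78

The chain cycles deterministically, so starting at state 43 it returns in exactly 78 steps. Equivalently, the stationary distribution is uniform π_j = 1/78 for every state j, so by Kac's formula E[T_43] = 1/π_43 = 78.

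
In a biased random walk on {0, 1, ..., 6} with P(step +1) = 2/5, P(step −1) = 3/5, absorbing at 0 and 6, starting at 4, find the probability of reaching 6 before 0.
P(hit 6 before 0) = (1 − (3/2)^4) / (1 − (3/2)^6) = 52/133

Let u_k denote P(reach 6 before 0 | start at k). Boundary: u_0 = 0, u_6 = 1. Recurrence: u_k = 2/5·u_{k+1} + 3/5·u_{k-1} for 1 ≤ k ≤ 5. Try u_k = A + B·r^k with r = q/p = (3/5)/(2/5) = 3/2. Substitution satisfies the recurrence; boundary conditions give:
  u_k = (1 − r^k) / (1 − r^N) = (1 − (3/2)^4) / (1 − (3/2)^6) = 52/133.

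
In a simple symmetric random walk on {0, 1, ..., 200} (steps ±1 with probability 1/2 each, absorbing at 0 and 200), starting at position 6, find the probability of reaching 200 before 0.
P(hit 200 before 0) = 6/200 = 3/100

Let u_k = P(hit 200 before 0 | start at k). Then u_0 = 0, u_200 = 1, and u_k = u_{k-1}/2 + u_{k+1}/2 for 1 ≤ k ≤ 199. This harmonic recurrence is solved by u_k = k/200, giving u_6 = 6/200 = 3/100.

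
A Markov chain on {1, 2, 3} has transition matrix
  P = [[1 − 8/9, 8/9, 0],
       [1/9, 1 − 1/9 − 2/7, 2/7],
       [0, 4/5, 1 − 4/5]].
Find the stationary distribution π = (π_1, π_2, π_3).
π = (7/83, 56/83, 20/83)

This is a birth-death chain on three states, which satisfies detailed balance: π_1 · P_{12} = π_2 · P_{21} and π_2 · P_{23} = π_3 · P_{32}.
From π_1 · 8/9 = π_2 · 1/9: π_2/π_1 = (8/9)/(1/9) = 8.
From π_2 · 2/7 = π_3 · 4/5: π_3/π_2 = (2/7)/(4/5) = 5/14.
Take π_1 proportional to 1; then unnormalized π = (1, 8, 20/7). Normalize by dividing by the sum 83/7:
  π = (7/83, 56/83, 20/83).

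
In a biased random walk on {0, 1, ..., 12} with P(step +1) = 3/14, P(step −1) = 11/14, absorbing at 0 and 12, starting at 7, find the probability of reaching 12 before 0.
P(hit 12 before 0) = (1 − (11/3)^7) / (1 − (11/3)^12) = 591856389/392303480660

Let u_k denote P(reach 12 before 0 | start at k). Boundary: u_0 = 0, u_12 = 1. Recurrence: u_k = 3/14·u_{k+1} + 11/14·u_{k-1} for 1 ≤ k ≤ 11. Try u_k = A + B·r^k with r = q/p = (11/14)/(3/14) = 11/3. Substitution satisfies the recurrence; boundary conditions give:
  u_k = (1 − r^k) / (1 − r^N) = (1 − (11/3)^7) / (1 − (11/3)^12) = 591856389/392303480660.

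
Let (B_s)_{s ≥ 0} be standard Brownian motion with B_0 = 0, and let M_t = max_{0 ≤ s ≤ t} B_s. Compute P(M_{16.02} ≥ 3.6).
P(M_{16.02} ≥ 3.6) = 2·P(B_{16.02} ≥ 3.6) = 2(1 − Φ(3.6/√16.02)) ≈ 0.3684

By the reflection principle for Brownian motion, P(M_t ≥ a) = 2 · P(B_t ≥ a) for a ≥ 0. Since B_t ~ N(0, t), P(B_t ≥ 3.6) = 1 − Φ(3.6/√t) = 1 − Φ(3.6/√16.02) = 1 − Φ(0.8994). So
  P(M_{16.02} ≥ 3.6) = 2(1 − Φ(0.8994)) ≈ 0.3684.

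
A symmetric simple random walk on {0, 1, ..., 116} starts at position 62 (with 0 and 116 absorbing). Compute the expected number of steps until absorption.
E[τ | X_0 = 62] = 3348

Let v_k = E[τ | X_0 = k]. Boundary: v_0 = v_116 = 0. Recurrence: v_k = 1 + (v_{k-1} + v_{k+1})/2 for 1 ≤ k ≤ 115. The particular solution to v_k − (v_{k-1} + v_{k+1})/2 = 1 is v_k = −k^2. Adding homogeneous solution A + B k and matching boundaries gives v_k = k (116 − k). Substituting k = 62: v_62 = 62 · 54 = 3348.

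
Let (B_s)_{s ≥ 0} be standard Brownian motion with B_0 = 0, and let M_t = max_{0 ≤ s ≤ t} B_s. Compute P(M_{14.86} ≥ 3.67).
P(M_{14.86} ≥ 3.67) = 2·P(B_{14.86} ≥ 3.67) = 2(1 − Φ(3.67/√14.86)) ≈ 0.3411

By the reflection principle for Brownian motion, P(M_t ≥ a) = 2 · P(B_t ≥ a) for a ≥ 0. Since B_t ~ N(0, t), P(B_t ≥ 3.67) = 1 − Φ(3.67/√t) = 1 − Φ(3.67/√14.86) = 1 − Φ(0.9520). So
  P(M_{14.86} ≥ 3.67) = 2(1 − Φ(0.9520)) ≈ 0.3411.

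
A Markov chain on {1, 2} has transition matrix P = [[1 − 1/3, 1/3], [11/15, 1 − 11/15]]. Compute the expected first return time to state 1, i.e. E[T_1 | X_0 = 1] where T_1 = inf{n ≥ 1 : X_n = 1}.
E[T_1 | X_0 = 1] = 1/π_1 = 16/11

For an irreducible recurrent Markov chain with stationary distribution π, E[T_i | X_0 = i] = 1/π_i (Kac's formula). Here π_1 = (11/15)/(1/3 + 11/15) = (11/15)/(16/15) = 11/16, so E[T_1 | X_0 = 1] = 1/π_1 = (1/3 + 11/15)/(11/15) = (16/15)/(11/15) = 16/11.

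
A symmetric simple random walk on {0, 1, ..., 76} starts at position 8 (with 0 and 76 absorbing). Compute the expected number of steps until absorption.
E[τ | X_0 = 8] = 544

Let v_k = E[τ | X_0 = k]. Boundary: v_0 = v_76 = 0. Recurrence: v_k = 1 + (v_{k-1} + v_{k+1})/2 for 1 ≤ k ≤ 75. The particular solution to v_k − (v_{k-1} + v_{k+1})/2 = 1 is v_k = −k^2. Adding homogeneous solution A + B k and matching boundaries gives v_k = k (76 − k). Substituting k = 8: v_8 = 8 · 68 = 544.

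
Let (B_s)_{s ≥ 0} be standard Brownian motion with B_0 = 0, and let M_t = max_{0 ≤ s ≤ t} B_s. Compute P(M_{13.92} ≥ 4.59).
P(M_{13.92} ≥ 4.59) = 2·P(B_{13.92} ≥ 4.59) = 2(1 − Φ(4.59/√13.92)) ≈ 0.2186

By the reflection principle for Brownian motion, P(M_t ≥ a) = 2 · P(B_t ≥ a) for a ≥ 0. Since B_t ~ N(0, t), P(B_t ≥ 4.59) = 1 − Φ(4.59/√t) = 1 − Φ(4.59/√13.92) = 1 − Φ(1.2302). So
  P(M_{13.92} ≥ 4.59) = 2(1 − Φ(1.2302)) ≈ 0.2186.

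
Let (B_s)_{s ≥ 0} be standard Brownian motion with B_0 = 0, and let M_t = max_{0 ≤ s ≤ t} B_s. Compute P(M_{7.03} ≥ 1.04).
P(M_{7.03} ≥ 1.04) = 2·P(B_{7.03} ≥ 1.04) = 2(1 − Φ(1.04/√7.03)) ≈ 0.6949

By the reflection principle for Brownian motion, P(M_t ≥ a) = 2 · P(B_t ≥ a) for a ≥ 0. Since B_t ~ N(0, t), P(B_t ≥ 1.04) = 1 − Φ(1.04/√t) = 1 − Φ(1.04/√7.03) = 1 − Φ(0.3922). So
  P(M_{7.03} ≥ 1.04) = 2(1 − Φ(0.3922)) ≈ 0.6949.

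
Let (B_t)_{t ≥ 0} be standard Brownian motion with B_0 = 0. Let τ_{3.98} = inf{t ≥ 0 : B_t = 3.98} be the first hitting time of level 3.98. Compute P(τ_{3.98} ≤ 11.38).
P(τ_{3.98} ≤ 11.38) = 2(1 − Φ(3.98/√11.38)) = 2(1 − Φ(1.1798)) ≈ 0.2381

By the reflection principle for standard BM, P(τ_b ≤ t) = 2 · P(B_t ≥ b). Since B_t ~ N(0, t), P(B_t ≥ 3.98) = 1 − Φ(3.98/√t) = 1 − Φ(3.98/√11.38) = 1 − Φ(1.1798) ≈ 0.11904. Doubling: P(τ_{3.98} ≤ 11.38) ≈ 2 · 0.11904 = 0.23808 ≈ 0.2381.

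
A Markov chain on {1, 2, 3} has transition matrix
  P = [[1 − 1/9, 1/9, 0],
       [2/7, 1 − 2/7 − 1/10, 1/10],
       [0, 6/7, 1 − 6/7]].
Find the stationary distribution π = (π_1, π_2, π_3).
π = (1080/1549, 420/1549, 49/1549)

This is a birth-death chain on three states, which satisfies detailed balance: π_1 · P_{12} = π_2 · P_{21} and π_2 · P_{23} = π_3 · P_{32}.
From π_1 · 1/9 = π_2 · 2/7: π_2/π_1 = (1/9)/(2/7) = 7/18.
From π_2 · 1/10 = π_3 · 6/7: π_3/π_2 = (1/10)/(6/7) = 7/60.
Take π_1 proportional to 1; then unnormalized π = (1, 7/18, 49/1080). Normalize by dividing by the sum 1549/1080:
  π = (1080/1549, 420/1549, 49/1549).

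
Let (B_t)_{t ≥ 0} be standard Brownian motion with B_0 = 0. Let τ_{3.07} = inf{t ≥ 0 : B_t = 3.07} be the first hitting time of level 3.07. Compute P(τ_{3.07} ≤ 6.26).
P(τ_{3.07} ≤ 6.26) = 2(1 − Φ(3.07/√6.26)) = 2(1 − Φ(1.2270)) ≈ 0.2198

By the reflection principle for standard BM, P(τ_b ≤ t) = 2 · P(B_t ≥ b). Since B_t ~ N(0, t), P(B_t ≥ 3.07) = 1 − Φ(3.07/√t) = 1 − Φ(3.07/√6.26) = 1 − Φ(1.2270) ≈ 0.10991. Doubling: P(τ_{3.07} ≤ 6.26) ≈ 2 · 0.10991 = 0.21982 ≈ 0.2198.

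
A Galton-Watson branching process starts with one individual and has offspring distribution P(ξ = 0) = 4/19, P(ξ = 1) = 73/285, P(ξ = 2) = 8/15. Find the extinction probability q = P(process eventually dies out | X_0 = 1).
q = 15/38

The pgf is f(s) = 4/19 + 73/285·s + 8/15·s². The extinction probability q is the smallest fixed point of f in [0, 1]. Setting s = f(s):
  8/15·s² + (73/285 − 1)·s + 4/19 = 0
  8/15·s² − (4/19 + 8/15)·s + 4/19 = 0
which factors as (s − 1)·(8/15·s − 4/19) = 0, giving roots s = 1 and s = (4/19)/(8/15) = 15/38.
Mean offspring μ = 73/285 + 2·8/15 = 377/285 > 1 (supercritical), so q < 1. The extinction probability is the smaller root: q = (4/19)/(8/15) = 15/38.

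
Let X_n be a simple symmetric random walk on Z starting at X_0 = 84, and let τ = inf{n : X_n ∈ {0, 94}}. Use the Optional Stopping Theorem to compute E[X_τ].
E[X_τ] = 84

X_n is a martingale and τ is a bounded-mean stopping time (indeed τ is finite a.s. with bounded expectation since the walk is in a bounded region). By the OST, E[X_τ] = E[X_0] = 84. Equivalently: E[X_τ] = 94 · P(hit 94 first) + 0 · P(hit 0 first) = 94 · (84/94) = 84.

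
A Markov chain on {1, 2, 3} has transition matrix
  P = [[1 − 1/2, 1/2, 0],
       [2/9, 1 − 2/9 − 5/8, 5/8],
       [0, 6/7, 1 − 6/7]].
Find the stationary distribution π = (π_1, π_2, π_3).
π = (64/313, 144/313, 105/313)

This is a birth-death chain on three states, which satisfies detailed balance: π_1 · P_{12} = π_2 · P_{21} and π_2 · P_{23} = π_3 · P_{32}.
From π_1 · 1/2 = π_2 · 2/9: π_2/π_1 = (1/2)/(2/9) = 9/4.
From π_2 · 5/8 = π_3 · 6/7: π_3/π_2 = (5/8)/(6/7) = 35/48.
Take π_1 proportional to 1; then unnormalized π = (1, 9/4, 105/64). Normalize by dividing by the sum 313/64:
  π = (64/313, 144/313, 105/313).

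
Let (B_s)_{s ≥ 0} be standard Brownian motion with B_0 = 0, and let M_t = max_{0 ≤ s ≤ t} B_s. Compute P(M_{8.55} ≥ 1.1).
P(M_{8.55} ≥ 1.1) = 2·P(B_{8.55} ≥ 1.1) = 2(1 − Φ(1.1/√8.55)) ≈ 0.7068

By the reflection principle for Brownian motion, P(M_t ≥ a) = 2 · P(B_t ≥ a) for a ≥ 0. Since B_t ~ N(0, t), P(B_t ≥ 1.1) = 1 − Φ(1.1/√t) = 1 − Φ(1.1/√8.55) = 1 − Φ(0.3762). So
  P(M_{8.55} ≥ 1.1) = 2(1 − Φ(0.3762)) ≈ 0.7068.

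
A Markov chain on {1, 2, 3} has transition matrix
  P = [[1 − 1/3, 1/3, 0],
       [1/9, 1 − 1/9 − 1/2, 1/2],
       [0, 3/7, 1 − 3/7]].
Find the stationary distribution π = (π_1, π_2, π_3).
π = (2/15, 2/5, 7/15)

This is a birth-death chain on three states, which satisfies detailed balance: π_1 · P_{12} = π_2 · P_{21} and π_2 · P_{23} = π_3 · P_{32}.
From π_1 · 1/3 = π_2 · 1/9: π_2/π_1 = (1/3)/(1/9) = 3.
From π_2 · 1/2 = π_3 · 3/7: π_3/π_2 = (1/2)/(3/7) = 7/6.
Take π_1 proportional to 1; then unnormalized π = (1, 3, 7/2). Normalize by dividing by the sum 15/2:
  π = (2/15, 2/5, 7/15).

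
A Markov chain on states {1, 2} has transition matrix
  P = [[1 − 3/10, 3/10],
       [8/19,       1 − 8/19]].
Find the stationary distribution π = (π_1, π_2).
π_1 = 80/137, π_2 = 57/137

Solve πP = π with π_1 + π_2 = 1. From πP = π: π_1 · (1 − 3/10) + π_2 · 8/19 = π_1 ⇒ π_2 · 8/19 = π_1 · 3/10 ⇒ π_2/π_1 = (3/10)/(8/19) = 57/80. Together with π_1 + π_2 = 1:
  π_1 = (8/19)/(3/10 + 8/19) = (8/19)/(137/190) = 80/137,
  π_2 = (3/10)/(3/10 + 8/19) = (3/10)/(137/190) = 57/137.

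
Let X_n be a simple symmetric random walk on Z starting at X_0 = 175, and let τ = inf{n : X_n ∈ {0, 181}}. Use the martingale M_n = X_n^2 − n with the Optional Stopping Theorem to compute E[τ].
E[τ] = 1050

M_n = X_n^2 − n is a martingale (since E[X_{n+1}^2 | F_n] = X_n^2 + 1). By OST (τ has finite mean in a bounded region), E[M_τ] = E[M_0] = X_0^2 − 0 = 175^2 = 30625. Also E[M_τ] = E[X_τ^2] − E[τ]. The walk exits at 0 or 181, with P(hit 181 first) = 175/181, so E[X_τ^2] = 181^2 · 175/181 + 0 = 31675. Thus E[τ] = E[X_τ^2] − E[M_τ] = 31675 − 30625 = 1050 = 175(181 − 175) = 1050.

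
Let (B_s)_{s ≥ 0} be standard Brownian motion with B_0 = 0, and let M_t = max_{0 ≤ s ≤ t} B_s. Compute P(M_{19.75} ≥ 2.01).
P(M_{19.75} ≥ 2.01) = 2·P(B_{19.75} ≥ 2.01) = 2(1 − Φ(2.01/√19.75)) ≈ 0.6511

By the reflection principle for Brownian motion, P(M_t ≥ a) = 2 · P(B_t ≥ a) for a ≥ 0. Since B_t ~ N(0, t), P(B_t ≥ 2.01) = 1 − Φ(2.01/√t) = 1 − Φ(2.01/√19.75) = 1 − Φ(0.4523). So
  P(M_{19.75} ≥ 2.01) = 2(1 − Φ(0.4523)) ≈ 0.6511.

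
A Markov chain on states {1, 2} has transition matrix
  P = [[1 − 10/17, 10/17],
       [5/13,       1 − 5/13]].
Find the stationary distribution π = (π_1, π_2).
π_1 = 17/43, π_2 = 26/43

Solve πP = π with π_1 + π_2 = 1. From πP = π: π_1 · (1 − 10/17) + π_2 · 5/13 = π_1 ⇒ π_2 · 5/13 = π_1 · 10/17 ⇒ π_2/π_1 = (10/17)/(5/13) = 26/17. Together with π_1 + π_2 = 1:
  π_1 = (5/13)/(10/17 + 5/13) = (5/13)/(215/221) = 17/43,
  π_2 = (10/17)/(10/17 + 5/13) = (10/17)/(215/221) = 26/43.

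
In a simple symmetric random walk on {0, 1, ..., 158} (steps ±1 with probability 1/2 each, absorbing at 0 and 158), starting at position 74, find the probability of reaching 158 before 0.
P(hit 158 before 0) = 74/158 = 37/79

Let u_k = P(hit 158 before 0 | start at k). Then u_0 = 0, u_158 = 1, and u_k = u_{k-1}/2 + u_{k+1}/2 for 1 ≤ k ≤ 157. This harmonic recurrence is solved by u_k = k/158, giving u_74 = 74/158 = 37/79.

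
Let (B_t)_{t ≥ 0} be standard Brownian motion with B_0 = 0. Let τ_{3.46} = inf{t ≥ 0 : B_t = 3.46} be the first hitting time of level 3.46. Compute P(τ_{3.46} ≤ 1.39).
P(τ_{3.46} ≤ 1.39) = 2(1 − Φ(3.46/√1.39)) = 2(1 − Φ(2.9347)) ≈ 0.0033

By the reflection principle for standard BM, P(τ_b ≤ t) = 2 · P(B_t ≥ b). Since B_t ~ N(0, t), P(B_t ≥ 3.46) = 1 − Φ(3.46/√t) = 1 − Φ(3.46/√1.39) = 1 − Φ(2.9347) ≈ 0.00167. Doubling: P(τ_{3.46} ≤ 1.39) ≈ 2 · 0.00167 = 0.00334 ≈ 0.0033.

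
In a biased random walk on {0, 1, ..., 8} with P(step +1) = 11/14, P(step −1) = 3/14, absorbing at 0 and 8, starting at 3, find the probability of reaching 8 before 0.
P(hit 8 before 0) = (1 − (3/11)^3) / (1 − (3/11)^8) = 26251313/26794040

Let u_k denote P(reach 8 before 0 | start at k). Boundary: u_0 = 0, u_8 = 1. Recurrence: u_k = 11/14·u_{k+1} + 3/14·u_{k-1} for 1 ≤ k ≤ 7. Try u_k = A + B·r^k with r = q/p = (3/14)/(11/14) = 3/11. Substitution satisfies the recurrence; boundary conditions give:
  u_k = (1 − r^k) / (1 − r^N) = (1 − (3/11)^3) / (1 − (3/11)^8) = 26251313/26794040.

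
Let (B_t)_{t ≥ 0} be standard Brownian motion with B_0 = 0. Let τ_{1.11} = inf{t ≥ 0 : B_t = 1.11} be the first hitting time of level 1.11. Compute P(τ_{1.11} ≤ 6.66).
P(τ_{1.11} ≤ 6.66) = 2(1 − Φ(1.11/√6.66)) = 2(1 − Φ(0.4301)) ≈ 0.6671

By the reflection principle for standard BM, P(τ_b ≤ t) = 2 · P(B_t ≥ b). Since B_t ~ N(0, t), P(B_t ≥ 1.11) = 1 − Φ(1.11/√t) = 1 − Φ(1.11/√6.66) = 1 − Φ(0.4301) ≈ 0.33356. Doubling: P(τ_{1.11} ≤ 6.66) ≈ 2 · 0.33356 = 0.66712 ≈ 0.6671.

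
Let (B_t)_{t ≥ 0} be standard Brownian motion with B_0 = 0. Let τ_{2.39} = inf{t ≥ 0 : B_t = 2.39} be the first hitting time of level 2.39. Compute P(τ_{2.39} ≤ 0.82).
P(τ_{2.39} ≤ 0.82) = 2(1 − Φ(2.39/√0.82)) = 2(1 − Φ(2.6393)) ≈ 0.0083

By the reflection principle for standard BM, P(τ_b ≤ t) = 2 · P(B_t ≥ b). Since B_t ~ N(0, t), P(B_t ≥ 2.39) = 1 − Φ(2.39/√t) = 1 − Φ(2.39/√0.82) = 1 − Φ(2.6393) ≈ 0.00415. Doubling: P(τ_{2.39} ≤ 0.82) ≈ 2 · 0.00415 = 0.00830 ≈ 0.0083.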